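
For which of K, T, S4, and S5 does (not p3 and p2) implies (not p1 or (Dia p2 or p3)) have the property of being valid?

T, S4, S5

T-tableau for the negation not ((not p3 and p2) implies (not p1 or (Dia p2 or p3))):
1. not ((not p3 and p2) implies (not p1 or (Dia p2 or p3))), u
2. not p3 and p2, u
3. not (not p1 or (Dia p2 or p3)), u
4. not p3, u
5. p2, u
6. p1, u
7. not (Dia p2 or p3), u
8. not Dia p2, u
9. not p2, u
Accessibility: uRu
Branch closes: p2 and not p2 both at u.
Every branch closes (one shown): valid in T, hence also in S4, S5 (every theorem of T is a theorem of S4 and S5).
K-tableau for the negation not ((not p3 and p2) implies (not p1 or (Dia p2 or p3))):
1. not ((not p3 and p2) implies (not p1 or (Dia p2 or p3))), u
2. not p3 and p2, u
3. not (not p1 or (Dia p2 or p3)), u
4. not p3, u
5. p2, u
6. p1, u
7. not (Dia p2 or p3), u
8. not Dia p2, u
Complete open branch: countermodel on a K-frame, so not valid in K.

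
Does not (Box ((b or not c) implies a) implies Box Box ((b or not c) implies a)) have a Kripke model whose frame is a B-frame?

Satisfiable (open branch found)

1. not (Box ((b or not c) implies a) implies Box Box ((b or not c) implies a)), w0
2. Box ((b or not c) implies a), w0
3. not Box Box ((b or not c) implies a), w0
4. (b or not c) implies a, w0
5. a, w0
6. not Box ((b or not c) implies a), w1
7. (b or not c) implies a, w1
8. a, w1
9. not ((b or not c) implies a), w2
10. b or not c, w2
11. not a, w2
12. not c, w2
Accessibility: w0Rw0, w0Rw1, w1Rw0, w1Rw1, w1Rw2, w2Rw1, w2Rw2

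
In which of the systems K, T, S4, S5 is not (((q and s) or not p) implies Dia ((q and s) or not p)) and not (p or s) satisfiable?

K

K-tableau for the formula:
1. not (((q and s) or not p) implies Dia ((q and s) or not p)) and not (p or s), 0
2. not (((q and s) or not p) implies Dia ((q and s) or not p)), 0
3. not (p or s), 0
4. (q and s) or not p, 0
5. not Dia ((q and s) or not p), 0
6. not p, 0
7. not s, 0
Complete open branch: satisfiable in K.
T-tableau for the formula:
1. not (((q and s) or not p) implies Dia ((q and s) or not p)) and not (p or s), 0
2. not (((q and s) or not p) implies Dia ((q and s) or not p)), 0
3. not (p or s), 0
4. (q and s) or not p, 0
5. not Dia ((q and s) or not p), 0
6. not p, 0
7. not s, 0
8. not ((q and s) or not p), 0
9. not (q and s), 0
10. p, 0
Accessibility: 0R0
Branch closes: p and not p both at 0.
Every branch closes (one shown): unsatisfiable in T, hence also in S4, S5 (every S4/S5-frame is a T-frame).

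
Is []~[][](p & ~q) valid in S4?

Tableau for the negation ~[]~[][](p & ~q):
1. ~[]~[][](p & ~q), u
2. [][](p & ~q), v   [~[]-rule on 1: fresh world v, uRv]
3. [](p & ~q), v   [[]-rule on 2 via vRv]
4. p & ~q, v   [[]-rule on 3 via vRv]
5. p, v   [&-rule on 4]
6. ~q, v   [&-rule on 4]
Accessibility: uRu, uRv, vRv
The negation has an open branch (countermodel exists).

Invalid (countermodel exists)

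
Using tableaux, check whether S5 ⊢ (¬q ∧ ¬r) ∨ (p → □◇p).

Tableau for the negation ¬((¬q ∧ ¬r) ∨ (p → □◇p)):
1. ¬((¬q ∧ ¬r) ∨ (p → □◇p)), u
2. ¬(¬q ∧ ¬r), u
3. ¬(p → □◇p), u
4. p, u
5. ¬□◇p, u
6. r, u
7. ¬◇p, v
8. ¬p, u
Accessibility: uRu, uRv, vRu, vRv
Branch closes: p and ¬p both at u.
Every branch of the negation's tableau closes; the branch above is one of them.

Valid in S5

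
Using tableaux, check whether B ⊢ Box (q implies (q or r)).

Yes, valid

Tableau for the negation not Box (q implies (q or r)):
1. not Box (q implies (q or r)), u
2. not (q implies (q or r)), v
3. q, v
4. not (q or r), v
5. not q, v
6. not r, v
Accessibility: uRu, uRv, vRu, vRv
Branch closes: q and not q both at v.
All branches of the negation close; one closing branch shown above.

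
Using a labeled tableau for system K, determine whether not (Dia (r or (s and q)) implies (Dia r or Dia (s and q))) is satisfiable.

No, unsatisfiable

1. not (Dia (r or (s and q)) implies (Dia r or Dia (s and q))), u
2. Dia (r or (s and q)), u
3. not (Dia r or Dia (s and q)), u
4. not Dia r, u
5. not Dia (s and q), u
6. r or (s and q), v
7. not r, v
8. not (s and q), v
9. s and q, v
10. s, v
11. q, v
12. not q, v
Accessibility: uRv
Branch closes: q and not q both at v.
Every branch closes; the branch above is one of them.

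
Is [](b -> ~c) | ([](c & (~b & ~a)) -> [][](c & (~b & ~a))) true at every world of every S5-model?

Tableau for the negation ~([](b -> ~c) | ([](c & (~b & ~a)) -> [][](c & (~b & ~a)))):
1. ~([](b -> ~c) | ([](c & (~b & ~a)) -> [][](c & (~b & ~a)))), w0
2. ~[](b -> ~c), w0
3. ~([](c & (~b & ~a)) -> [][](c & (~b & ~a))), w0
4. [](c & (~b & ~a)), w0
5. ~[][](c & (~b & ~a)), w0
6. c & (~b & ~a), w0
7. c, w0
8. ~b & ~a, w0
9. ~b, w0
10. ~a, w0
11. ~(b -> ~c), w1
12. b, w1
13. c, w1
14. c & (~b & ~a), w1
15. ~b & ~a, w1
16. ~b, w1
17. ~a, w1
Accessibility: w0Rw0, w0Rw1, w1Rw0, w1Rw1
Branch closes: b and ~b both at w1.
All branches of the negation close; one closing branch shown above.

Valid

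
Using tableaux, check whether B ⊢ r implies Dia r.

Tableau for the negation not (r implies Dia r):
1. not (r implies Dia r), 0
2. r, 0
3. not Dia r, 0
4. not r, 0
Accessibility: 0R0
Branch closes: r and not r both at 0.
All branches of the negation close; one closing branch shown above.

Valid in B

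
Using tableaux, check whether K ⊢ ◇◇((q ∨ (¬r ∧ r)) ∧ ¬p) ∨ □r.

No, not valid

Tableau for the negation ¬(◇◇((q ∨ (¬r ∧ r)) ∧ ¬p) ∨ □r):
1. ¬(◇◇((q ∨ (¬r ∧ r)) ∧ ¬p) ∨ □r), u
2. ¬◇◇((q ∨ (¬r ∧ r)) ∧ ¬p), u   [¬∨-rule on 1]
3. ¬□r, u   [¬∨-rule on 1]
4. ¬r, v   [¬□-rule on 3: fresh world v, uRv]
5. ¬◇((q ∨ (¬r ∧ r)) ∧ ¬p), v   [¬◇-rule on 2 via uRv]
Accessibility: uRv
The negation has an open branch (countermodel exists).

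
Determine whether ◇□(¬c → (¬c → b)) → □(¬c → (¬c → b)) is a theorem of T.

Tableau for the negation ¬(◇□(¬c → (¬c → b)) → □(¬c → (¬c → b))):
1. ¬(◇□(¬c → (¬c → b)) → □(¬c → (¬c → b))), w0
2. ◇□(¬c → (¬c → b)), w0
3. ¬□(¬c → (¬c → b)), w0
4. □(¬c → (¬c → b)), w1
5. ¬c → (¬c → b), w1
6. ¬c → b, w1
7. b, w1
8. ¬(¬c → (¬c → b)), w2
9. ¬c, w2
10. ¬(¬c → b), w2
11. ¬b, w2
Accessibility: w0Rw0, w0Rw1, w0Rw2, w1Rw1, w2Rw2
The negation has an open branch (countermodel exists).

No, not valid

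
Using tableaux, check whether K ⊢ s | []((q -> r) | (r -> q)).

Yes, valid

Tableau for the negation ~(s | []((q -> r) | (r -> q))):
1. ~(s | []((q -> r) | (r -> q))), 0
2. ~s, 0
3. ~[]((q -> r) | (r -> q)), 0
4. ~((q -> r) | (r -> q)), 1
5. ~(q -> r), 1
6. ~(r -> q), 1
7. q, 1
8. ~r, 1
9. r, 1
10. ~q, 1
Accessibility: 0R1
Branch closes: r and ~r both at 1.
All branches of the negation close; one closing branch shown above.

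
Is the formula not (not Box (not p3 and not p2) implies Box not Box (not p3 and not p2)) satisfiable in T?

Satisfiable (open branch found)

1. not (not Box (not p3 and not p2) implies Box not Box (not p3 and not p2)), 0
2. not Box (not p3 and not p2), 0
3. not Box not Box (not p3 and not p2), 0
4. not (not p3 and not p2), 1
5. p2, 1
6. Box (not p3 and not p2), 2
7. not p3 and not p2, 2
8. not p3, 2
9. not p2, 2
Accessibility: 0R0, 0R1, 0R2, 1R1, 2R2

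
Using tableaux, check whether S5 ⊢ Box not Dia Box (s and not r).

Not valid

Tableau for the negation not Box not Dia Box (s and not r):
1. not Box not Dia Box (s and not r), 0
2. Dia Box (s and not r), 1
3. Box (s and not r), 2
4. s and not r, 0
5. s, 0
6. not r, 0
7. s and not r, 1
8. s, 1
9. not r, 1
10. s and not r, 2
11. s, 2
12. not r, 2
Accessibility: 0R0, 0R1, 0R2, 1R0, 1R1, 1R2, 2R0, 2R1, 2R2
The negation has an open branch (countermodel exists).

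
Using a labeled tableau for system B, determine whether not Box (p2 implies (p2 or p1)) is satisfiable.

1. not Box (p2 implies (p2 or p1)), u
2. not (p2 implies (p2 or p1)), v   [neg-Box-rule on 1: fresh world v, uRv]
3. p2, v   [neg-implies-rule on 2]
4. not (p2 or p1), v   [neg-implies-rule on 2]
5. not p2, v   [neg-or-rule on 4]
6. not p1, v   [neg-or-rule on 4]
Accessibility: uRu, uRv, vRu, vRv
Branch closes: p2 and not p2 both at v.
(One branch shown.) All branches close.

Unsatisfiable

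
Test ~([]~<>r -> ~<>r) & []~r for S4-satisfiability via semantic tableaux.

Unsatisfiable

1. ~([]~<>r -> ~<>r) & []~r, u
2. ~([]~<>r -> ~<>r), u
3. []~r, u
4. []~<>r, u
5. <>r, u
6. ~r, u
7. ~<>r, u
8. r, v
9. ~r, v
Accessibility: uRu, uRv, vRv
Branch closes: r and ~r both at v.
(One branch shown.) All branches close.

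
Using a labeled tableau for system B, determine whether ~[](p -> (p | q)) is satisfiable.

Unsatisfiable

1. ~[](p -> (p | q)), w0
2. ~(p -> (p | q)), w1   [~[]-rule on 1: fresh world w1, w0Rw1]
3. p, w1   [~->-rule on 2]
4. ~(p | q), w1   [~->-rule on 2]
5. ~p, w1   [~|-rule on 4]
6. ~q, w1   [~|-rule on 4]
Accessibility: w0Rw0, w0Rw1, w1Rw0, w1Rw1
Branch closes: p and ~p both at w1.
Every branch closes; the branch above is one of them.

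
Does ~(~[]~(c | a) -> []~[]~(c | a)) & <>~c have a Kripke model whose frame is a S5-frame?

1. ~(~[]~(c | a) -> []~[]~(c | a)) & <>~c, u
2. ~(~[]~(c | a) -> []~[]~(c | a)), u   [&-rule on 1]
3. <>~c, u   [&-rule on 1]
4. ~[]~(c | a), u   [~->-rule on 2]
5. ~[]~[]~(c | a), u   [~->-rule on 2]
6. ~c, v   [<>-rule on 3: fresh world v, uRv]
7. c | a, w   [~[]-rule on 4: fresh world w, uRw]
8. a, w   [|-rule on 7 (branches; this branch)]
9. []~(c | a), x   [~[]-rule on 5: fresh world x, uRx]
10. ~(c | a), u   [[]-rule on 9 via xRu]
11. ~c, u   [~|-rule on 10]
12. ~a, u   [~|-rule on 10]
13. ~(c | a), v   [[]-rule on 9 via xRv]
14. ~a, v   [~|-rule on 13]
15. ~(c | a), w   [[]-rule on 9 via xRw]
16. ~c, w   [~|-rule on 15]
17. ~a, w   [~|-rule on 15]
Accessibility: uRu, uRv, uRw, uRx, vRu, vRv, vRw, vRx, wRu, wRv, wRw, wRx, xRu, xRv, xRw, xRx
Branch closes: a and ~a both at w.
All branches of the tableau close; one closing branch shown above.

No, unsatisfiable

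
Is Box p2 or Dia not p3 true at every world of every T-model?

No, not valid

Tableau for the negation not (Box p2 or Dia not p3):
1. not (Box p2 or Dia not p3), w0
2. not Box p2, w0
3. not Dia not p3, w0
4. p3, w0
5. not p2, w1
6. p3, w1
Accessibility: w0Rw0, w0Rw1, w1Rw1
The negation has an open branch (countermodel exists).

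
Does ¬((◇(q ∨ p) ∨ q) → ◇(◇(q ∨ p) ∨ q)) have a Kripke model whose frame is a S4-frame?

1. ¬((◇(q ∨ p) ∨ q) → ◇(◇(q ∨ p) ∨ q)), w0
2. ◇(q ∨ p) ∨ q, w0
3. ¬◇(◇(q ∨ p) ∨ q), w0
4. ¬(◇(q ∨ p) ∨ q), w0
5. ¬◇(q ∨ p), w0
6. ¬q, w0
7. ¬(q ∨ p), w0
8. ¬p, w0
9. ◇(q ∨ p), w0
10. q ∨ p, w1
11. ¬(◇(q ∨ p) ∨ q), w1
12. ¬◇(q ∨ p), w1
13. ¬q, w1
14. ¬(q ∨ p), w1
15. ¬p, w1
16. p, w1
Accessibility: w0Rw0, w0Rw1, w1Rw1
Branch closes: p and ¬p both at w1.
All branches of the tableau close; one closing branch shown above.

Unsatisfiable (every branch closes)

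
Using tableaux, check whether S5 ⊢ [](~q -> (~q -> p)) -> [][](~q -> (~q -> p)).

Tableau for the negation ~([](~q -> (~q -> p)) -> [][](~q -> (~q -> p))):
1. ~([](~q -> (~q -> p)) -> [][](~q -> (~q -> p))), 0
2. [](~q -> (~q -> p)), 0
3. ~[][](~q -> (~q -> p)), 0
4. ~q -> (~q -> p), 0
5. ~q -> p, 0
6. p, 0
7. ~[](~q -> (~q -> p)), 1
8. ~q -> (~q -> p), 1
9. ~q -> p, 1
10. p, 1
11. ~(~q -> (~q -> p)), 2
12. ~q, 2
13. ~(~q -> p), 2
14. ~p, 2
15. ~q -> (~q -> p), 2
16. ~q -> p, 2
17. p, 2
Accessibility: 0R0, 0R1, 0R2, 1R0, 1R1, 1R2, 2R0, 2R1, 2R2
Branch closes: p and ~p both at 2.
All branches of the negation close; one closing branch shown above.

Valid in S5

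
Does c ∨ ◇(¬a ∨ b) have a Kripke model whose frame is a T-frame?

Satisfiable (open branch found)

1. c ∨ ◇(¬a ∨ b), u
2. ◇(¬a ∨ b), u
3. ¬a ∨ b, v
4. b, v
Accessibility: uRu, uRv, vRv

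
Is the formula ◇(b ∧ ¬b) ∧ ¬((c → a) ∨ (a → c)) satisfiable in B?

1. ◇(b ∧ ¬b) ∧ ¬((c → a) ∨ (a → c)), u
2. ◇(b ∧ ¬b), u
3. ¬((c → a) ∨ (a → c)), u
4. ¬(c → a), u
5. ¬(a → c), u
6. c, u
7. ¬a, u
8. a, u
9. ¬c, u
Accessibility: uRu
Branch closes: a and ¬a both at u.
All branches of the tableau close; one closing branch shown above.

Unsatisfiable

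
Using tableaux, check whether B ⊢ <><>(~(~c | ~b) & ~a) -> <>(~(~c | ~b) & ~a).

Tableau for the negation ~(<><>(~(~c | ~b) & ~a) -> <>(~(~c | ~b) & ~a)):
1. ~(<><>(~(~c | ~b) & ~a) -> <>(~(~c | ~b) & ~a)), u
2. <><>(~(~c | ~b) & ~a), u
3. ~<>(~(~c | ~b) & ~a), u
4. ~(~(~c | ~b) & ~a), u
5. a, u
6. <>(~(~c | ~b) & ~a), v
7. ~(~(~c | ~b) & ~a), v
8. a, v
9. ~(~c | ~b) & ~a, w
10. ~(~c | ~b), w
11. ~a, w
12. c, w
13. b, w
Accessibility: uRu, uRv, vRu, vRv, vRw, wRv, wRw
The negation has an open branch (countermodel exists).

Invalid (countermodel exists)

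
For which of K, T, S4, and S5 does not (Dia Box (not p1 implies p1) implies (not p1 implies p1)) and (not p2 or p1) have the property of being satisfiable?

S4-tableau for the formula:
1. not (Dia Box (not p1 implies p1) implies (not p1 implies p1)) and (not p2 or p1), 0
2. not (Dia Box (not p1 implies p1) implies (not p1 implies p1)), 0   [and-rule on 1]
3. not p2 or p1, 0   [and-rule on 1]
4. Dia Box (not p1 implies p1), 0   [neg-implies-rule on 2]
5. not (not p1 implies p1), 0   [neg-implies-rule on 2]
6. not p1, 0   [neg-implies-rule on 5]
7. not p2, 0   [or-rule on 3 (branches; this branch)]
8. Box (not p1 implies p1), 1   [Dia-rule on 4: fresh world 1, 0R1]
9. not p1 implies p1, 1   [Box-rule on 8 via 1R1]
10. p1, 1   [implies-rule on 9 (branches; this branch)]
Accessibility: 0R0, 0R1, 1R1
Complete open branch: satisfiable in S4, hence also in K, T (this S4-model is also a K-model and a T-model).
S5-tableau for the formula:
1. not (Dia Box (not p1 implies p1) implies (not p1 implies p1)) and (not p2 or p1), 0
2. not (Dia Box (not p1 implies p1) implies (not p1 implies p1)), 0   [and-rule on 1]
3. not p2 or p1, 0   [and-rule on 1]
4. Dia Box (not p1 implies p1), 0   [neg-implies-rule on 2]
5. not (not p1 implies p1), 0   [neg-implies-rule on 2]
6. not p1, 0   [neg-implies-rule on 5]
7. not p2, 0   [or-rule on 3 (branches; this branch)]
8. Box (not p1 implies p1), 1   [Dia-rule on 4: fresh world 1, 0R1]
9. not p1 implies p1, 0   [Box-rule on 8 via 1R0]
10. not p1 implies p1, 1   [Box-rule on 8 via 1R1]
11. p1, 0   [implies-rule on 9 (branches; this branch)]
Accessibility: 0R0, 0R1, 1R0, 1R1
Branch closes: p1 and not p1 both at 0.
Every branch closes (one shown): unsatisfiable in S5.

K, T, S4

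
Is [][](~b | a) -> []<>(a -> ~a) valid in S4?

Tableau for the negation ~([][](~b | a) -> []<>(a -> ~a)):
1. ~([][](~b | a) -> []<>(a -> ~a)), w0
2. [][](~b | a), w0
3. ~[]<>(a -> ~a), w0
4. [](~b | a), w0
5. ~b | a, w0
6. a, w0
7. ~<>(a -> ~a), w1
8. [](~b | a), w1
9. ~b | a, w1
10. ~(a -> ~a), w1
11. a, w1
Accessibility: w0Rw0, w0Rw1, w1Rw1
The negation has an open branch (countermodel exists).

Invalid (countermodel exists)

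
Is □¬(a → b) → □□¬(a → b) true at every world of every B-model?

Tableau for the negation ¬(□¬(a → b) → □□¬(a → b)):
1. ¬(□¬(a → b) → □□¬(a → b)), 0
2. □¬(a → b), 0   [¬→-rule on 1]
3. ¬□□¬(a → b), 0   [¬→-rule on 1]
4. ¬(a → b), 0   [□-rule on 2 via 0R0]
5. a, 0   [¬→-rule on 4]
6. ¬b, 0   [¬→-rule on 4]
7. ¬□¬(a → b), 1   [¬□-rule on 3: fresh world 1, 0R1]
8. ¬(a → b), 1   [□-rule on 2 via 0R1]
9. a, 1   [¬→-rule on 8]
10. ¬b, 1   [¬→-rule on 8]
11. a → b, 2   [¬□-rule on 7: fresh world 2, 1R2]
12. b, 2   [→-rule on 11 (branches; this branch)]
Accessibility: 0R0, 0R1, 1R0, 1R1, 1R2, 2R1, 2R2
The negation has an open branch (countermodel exists).

Not valid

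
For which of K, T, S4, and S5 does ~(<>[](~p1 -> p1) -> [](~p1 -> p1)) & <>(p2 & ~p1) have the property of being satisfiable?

K, T, S4

S5-tableau for the formula:
1. ~(<>[](~p1 -> p1) -> [](~p1 -> p1)) & <>(p2 & ~p1), w0
2. ~(<>[](~p1 -> p1) -> [](~p1 -> p1)), w0
3. <>(p2 & ~p1), w0
4. <>[](~p1 -> p1), w0
5. ~[](~p1 -> p1), w0
6. p2 & ~p1, w1
7. p2, w1
8. ~p1, w1
9. [](~p1 -> p1), w2
10. ~p1 -> p1, w0
11. ~p1 -> p1, w1
12. ~p1 -> p1, w2
13. p1, w0
14. p1, w1
Accessibility: w0Rw0, w0Rw1, w0Rw2, w1Rw0, w1Rw1, w1Rw2, w2Rw0, w2Rw1, w2Rw2
Branch closes: p1 and ~p1 both at w1.
Every branch closes (one shown): unsatisfiable in S5.
S4-tableau for the formula:
1. ~(<>[](~p1 -> p1) -> [](~p1 -> p1)) & <>(p2 & ~p1), w0
2. ~(<>[](~p1 -> p1) -> [](~p1 -> p1)), w0
3. <>(p2 & ~p1), w0
4. <>[](~p1 -> p1), w0
5. ~[](~p1 -> p1), w0
6. p2 & ~p1, w1
7. p2, w1
8. ~p1, w1
9. [](~p1 -> p1), w2
10. ~p1 -> p1, w2
11. p1, w2
12. ~(~p1 -> p1), w3
13. ~p1, w3
Accessibility: w0Rw0, w0Rw1, w0Rw2, w0Rw3, w1Rw1, w2Rw2, w3Rw3
Complete open branch: satisfiable in S4, hence also in K, T (this S4-model is also a K-model and a T-model).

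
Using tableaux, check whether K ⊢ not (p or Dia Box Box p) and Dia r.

Tableau for the negation not (not (p or Dia Box Box p) and Dia r):
1. not (not (p or Dia Box Box p) and Dia r), u
2. not Dia r, u
The negation has an open branch (countermodel exists).

Not valid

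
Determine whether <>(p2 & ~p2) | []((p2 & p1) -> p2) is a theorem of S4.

Valid in S4

Tableau for the negation ~(<>(p2 & ~p2) | []((p2 & p1) -> p2)):
1. ~(<>(p2 & ~p2) | []((p2 & p1) -> p2)), u
2. ~<>(p2 & ~p2), u
3. ~[]((p2 & p1) -> p2), u
4. ~(p2 & ~p2), u
5. p2, u
6. ~((p2 & p1) -> p2), v
7. p2 & p1, v
8. ~p2, v
9. p2, v
10. p1, v
Accessibility: uRu, uRv, vRv
Branch closes: p2 and ~p2 both at v.
All branches of the negation close; one closing branch shown above.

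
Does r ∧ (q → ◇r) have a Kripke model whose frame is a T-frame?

1. r ∧ (q → ◇r), 0
2. r, 0
3. q → ◇r, 0
4. ◇r, 0
5. r, 1
Accessibility: 0R0, 0R1, 1R1

Satisfiable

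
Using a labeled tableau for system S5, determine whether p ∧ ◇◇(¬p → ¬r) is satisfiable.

1. p ∧ ◇◇(¬p → ¬r), 0
2. p, 0
3. ◇◇(¬p → ¬r), 0
4. ◇(¬p → ¬r), 1
5. ¬p → ¬r, 2
6. ¬r, 2
Accessibility: 0R0, 0R1, 0R2, 1R0, 1R1, 1R2, 2R0, 2R1, 2R2

Satisfiable (open branch found)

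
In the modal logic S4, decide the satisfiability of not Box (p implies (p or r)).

No, unsatisfiable

1. not Box (p implies (p or r)), w0
2. not (p implies (p or r)), w1   [neg-Box-rule on 1: fresh world w1, w0Rw1]
3. p, w1   [neg-implies-rule on 2]
4. not (p or r), w1   [neg-implies-rule on 2]
5. not p, w1   [neg-or-rule on 4]
6. not r, w1   [neg-or-rule on 4]
Accessibility: w0Rw0, w0Rw1, w1Rw1
Branch closes: p and not p both at w1.
(One branch shown.) All branches close.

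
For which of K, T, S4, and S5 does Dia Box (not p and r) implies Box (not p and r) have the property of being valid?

S4-tableau for the negation not (Dia Box (not p and r) implies Box (not p and r)):
1. not (Dia Box (not p and r) implies Box (not p and r)), w0
2. Dia Box (not p and r), w0   [neg-implies-rule on 1]
3. not Box (not p and r), w0   [neg-implies-rule on 1]
4. Box (not p and r), w1   [Dia-rule on 2: fresh world w1, w0Rw1]
5. not p and r, w1   [Box-rule on 4 via w1Rw1]
6. not p, w1   [and-rule on 5]
7. r, w1   [and-rule on 5]
8. not (not p and r), w2   [neg-Box-rule on 3: fresh world w2, w0Rw2]
9. not r, w2   [neg-and-rule on 8 (branches; this branch)]
Accessibility: w0Rw0, w0Rw1, w0Rw2, w1Rw1, w2Rw2
Complete open branch: countermodel on an S4-frame, so not valid in S4, nor in K, T (the same frame is also a K-frame and a T-frame).
S5-tableau for the negation not (Dia Box (not p and r) implies Box (not p and r)):
1. not (Dia Box (not p and r) implies Box (not p and r)), w0
2. Dia Box (not p and r), w0   [neg-implies-rule on 1]
3. not Box (not p and r), w0   [neg-implies-rule on 1]
4. Box (not p and r), w1   [Dia-rule on 2: fresh world w1, w0Rw1]
5. not p and r, w0   [Box-rule on 4 via w1Rw0]
6. not p, w0   [and-rule on 5]
7. r, w0   [and-rule on 5]
8. not p and r, w1   [Box-rule on 4 via w1Rw1]
9. not p, w1   [and-rule on 8]
10. r, w1   [and-rule on 8]
11. not (not p and r), w2   [neg-Box-rule on 3: fresh world w2, w0Rw2]
12. not p and r, w2   [Box-rule on 4 via w1Rw2]
13. not p, w2   [and-rule on 12]
14. r, w2   [and-rule on 12]
15. not r, w2   [neg-and-rule on 11 (branches; this branch)]
Accessibility: w0Rw0, w0Rw1, w0Rw2, w1Rw0, w1Rw1, w1Rw2, w2Rw0, w2Rw1, w2Rw2
Branch closes: r and not r both at w2.
Every branch closes (one shown): valid in S5.

S5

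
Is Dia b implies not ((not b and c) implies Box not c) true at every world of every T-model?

Tableau for the negation not (Dia b implies not ((not b and c) implies Box not c)):
1. not (Dia b implies not ((not b and c) implies Box not c)), w0
2. Dia b, w0   [neg-implies-rule on 1]
3. (not b and c) implies Box not c, w0   [neg-implies-rule on 1]
4. Box not c, w0   [implies-rule on 3 (branches; this branch)]
5. not c, w0   [Box-rule on 4 via w0Rw0]
6. b, w1   [Dia-rule on 2: fresh world w1, w0Rw1]
7. not c, w1   [Box-rule on 4 via w0Rw1]
Accessibility: w0Rw0, w0Rw1, w1Rw1
The negation has an open branch (countermodel exists).

Invalid (countermodel exists)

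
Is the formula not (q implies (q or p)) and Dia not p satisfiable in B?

No, unsatisfiable

1. not (q implies (q or p)) and Dia not p, u
2. not (q implies (q or p)), u   [and-rule on 1]
3. Dia not p, u   [and-rule on 1]
4. q, u   [neg-implies-rule on 2]
5. not (q or p), u   [neg-implies-rule on 2]
6. not q, u   [neg-or-rule on 5]
7. not p, u   [neg-or-rule on 5]
Accessibility: uRu
Branch closes: q and not q both at u.
(One branch shown.) All branches close.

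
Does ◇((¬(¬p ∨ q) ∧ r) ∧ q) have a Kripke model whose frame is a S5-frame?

1. ◇((¬(¬p ∨ q) ∧ r) ∧ q), u
2. (¬(¬p ∨ q) ∧ r) ∧ q, v
3. ¬(¬p ∨ q) ∧ r, v
4. q, v
5. ¬(¬p ∨ q), v
6. r, v
7. p, v
8. ¬q, v
Accessibility: uRu, uRv, vRu, vRv
Branch closes: q and ¬q both at v.
(One branch shown.) All branches close.

No, unsatisfiable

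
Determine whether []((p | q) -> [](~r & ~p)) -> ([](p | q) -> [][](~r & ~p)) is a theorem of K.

Tableau for the negation ~([]((p | q) -> [](~r & ~p)) -> ([](p | q) -> [][](~r & ~p))):
1. ~([]((p | q) -> [](~r & ~p)) -> ([](p | q) -> [][](~r & ~p))), w0
2. []((p | q) -> [](~r & ~p)), w0
3. ~([](p | q) -> [][](~r & ~p)), w0
4. [](p | q), w0
5. ~[][](~r & ~p), w0
6. ~[](~r & ~p), w1
7. (p | q) -> [](~r & ~p), w1
8. p | q, w1
9. [](~r & ~p), w1
10. q, w1
11. ~(~r & ~p), w2
12. ~r & ~p, w2
13. ~r, w2
14. ~p, w2
15. p, w2
Accessibility: w0Rw1, w1Rw2
Branch closes: p and ~p both at w2.
All branches of the negation close; one closing branch shown above.

Yes, valid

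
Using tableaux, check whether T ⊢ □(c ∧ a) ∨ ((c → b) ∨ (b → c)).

Valid

Tableau for the negation ¬(□(c ∧ a) ∨ ((c → b) ∨ (b → c))):
1. ¬(□(c ∧ a) ∨ ((c → b) ∨ (b → c))), w0
2. ¬□(c ∧ a), w0   [¬∨-rule on 1]
3. ¬((c → b) ∨ (b → c)), w0   [¬∨-rule on 1]
4. ¬(c → b), w0   [¬∨-rule on 3]
5. ¬(b → c), w0   [¬∨-rule on 3]
6. c, w0   [¬→-rule on 4]
7. ¬b, w0   [¬→-rule on 4]
8. b, w0   [¬→-rule on 5]
9. ¬c, w0   [¬→-rule on 5]
Accessibility: w0Rw0
Branch closes: b and ¬b both at w0.
All branches of the negation close; one closing branch shown above.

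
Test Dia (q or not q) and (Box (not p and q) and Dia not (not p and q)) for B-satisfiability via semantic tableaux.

Unsatisfiable

1. Dia (q or not q) and (Box (not p and q) and Dia not (not p and q)), u
2. Dia (q or not q), u
3. Box (not p and q) and Dia not (not p and q), u
4. Box (not p and q), u
5. Dia not (not p and q), u
6. not p and q, u
7. not p, u
8. q, u
9. q or not q, v
10. not p and q, v
11. not p, v
12. q, v
13. not (not p and q), w
14. not p and q, w
15. not p, w
16. q, w
17. not q, w
Accessibility: uRu, uRv, uRw, vRu, vRv, wRu, wRw
Branch closes: q and not q both at w.
Every branch closes; the branch above is one of them.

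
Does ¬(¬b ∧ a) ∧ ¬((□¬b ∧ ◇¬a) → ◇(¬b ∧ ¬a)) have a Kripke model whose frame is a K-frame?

1. ¬(¬b ∧ a) ∧ ¬((□¬b ∧ ◇¬a) → ◇(¬b ∧ ¬a)), 0
2. ¬(¬b ∧ a), 0   [∧-rule on 1]
3. ¬((□¬b ∧ ◇¬a) → ◇(¬b ∧ ¬a)), 0   [∧-rule on 1]
4. □¬b ∧ ◇¬a, 0   [¬→-rule on 3]
5. ¬◇(¬b ∧ ¬a), 0   [¬→-rule on 3]
6. □¬b, 0   [∧-rule on 4]
7. ◇¬a, 0   [∧-rule on 4]
8. ¬a, 0   [¬∧-rule on 2 (branches; this branch)]
9. ¬a, 1   [◇-rule on 7: fresh world 1, 0R1]
10. ¬(¬b ∧ ¬a), 1   [¬◇-rule on 5 via 0R1]
11. ¬b, 1   [□-rule on 6 via 0R1]
12. a, 1   [¬∧-rule on 10 (branches; this branch)]
Accessibility: 0R1
Branch closes: a and ¬a both at 1.
All branches of the tableau close; one closing branch shown above.

Unsatisfiable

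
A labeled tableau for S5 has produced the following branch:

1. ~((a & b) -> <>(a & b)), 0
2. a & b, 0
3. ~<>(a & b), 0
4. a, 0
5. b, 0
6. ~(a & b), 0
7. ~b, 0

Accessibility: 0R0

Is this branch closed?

Yes, closed

Both b and ~b appear at 0.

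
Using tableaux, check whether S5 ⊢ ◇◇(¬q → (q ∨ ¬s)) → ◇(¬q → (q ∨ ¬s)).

Tableau for the negation ¬(◇◇(¬q → (q ∨ ¬s)) → ◇(¬q → (q ∨ ¬s))):
1. ¬(◇◇(¬q → (q ∨ ¬s)) → ◇(¬q → (q ∨ ¬s))), w0
2. ◇◇(¬q → (q ∨ ¬s)), w0   [¬→-rule on 1]
3. ¬◇(¬q → (q ∨ ¬s)), w0   [¬→-rule on 1]
4. ¬(¬q → (q ∨ ¬s)), w0   [¬◇-rule on 3 via w0Rw0]
5. ¬q, w0   [¬→-rule on 4]
6. ¬(q ∨ ¬s), w0   [¬→-rule on 4]
7. s, w0   [¬∨-rule on 6]
8. ◇(¬q → (q ∨ ¬s)), w1   [◇-rule on 2: fresh world w1, w0Rw1]
9. ¬(¬q → (q ∨ ¬s)), w1   [¬◇-rule on 3 via w0Rw1]
10. ¬q, w1   [¬→-rule on 9]
11. ¬(q ∨ ¬s), w1   [¬→-rule on 9]
12. s, w1   [¬∨-rule on 11]
13. ¬q → (q ∨ ¬s), w2   [◇-rule on 8: fresh world w2, w1Rw2]
14. ¬(¬q → (q ∨ ¬s)), w2   [¬◇-rule on 3 via w0Rw2]
15. ¬q, w2   [¬→-rule on 14]
16. ¬(q ∨ ¬s), w2   [¬→-rule on 14]
17. s, w2   [¬∨-rule on 16]
18. q ∨ ¬s, w2   [→-rule on 13 (branches; this branch)]
19. ¬s, w2   [∨-rule on 18 (branches; this branch)]
Accessibility: w0Rw0, w0Rw1, w0Rw2, w1Rw0, w1Rw1, w1Rw2, w2Rw0, w2Rw1, w2Rw2
Branch closes: s and ¬s both at w2.
All branches of the negation close; one closing branch shown above.

Yes, valid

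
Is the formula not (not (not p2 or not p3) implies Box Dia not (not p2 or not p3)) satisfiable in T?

1. not (not (not p2 or not p3) implies Box Dia not (not p2 or not p3)), 0
2. not (not p2 or not p3), 0   [neg-implies-rule on 1]
3. not Box Dia not (not p2 or not p3), 0   [neg-implies-rule on 1]
4. p2, 0   [neg-or-rule on 2]
5. p3, 0   [neg-or-rule on 2]
6. not Dia not (not p2 or not p3), 1   [neg-Box-rule on 3: fresh world 1, 0R1]
7. not p2 or not p3, 1   [neg-Dia-rule on 6 via 1R1]
8. not p3, 1   [or-rule on 7 (branches; this branch)]
Accessibility: 0R0, 0R1, 1R1

Satisfiable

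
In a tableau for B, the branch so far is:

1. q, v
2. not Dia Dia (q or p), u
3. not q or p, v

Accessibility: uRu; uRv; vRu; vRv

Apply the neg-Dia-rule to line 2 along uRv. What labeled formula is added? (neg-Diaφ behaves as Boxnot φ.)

neg-Diaφ behaves as Boxnot φ: propagate the negated body to each accessible world.

not Dia (q or p), v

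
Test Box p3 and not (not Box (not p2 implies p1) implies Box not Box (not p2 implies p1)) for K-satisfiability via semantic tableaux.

1. Box p3 and not (not Box (not p2 implies p1) implies Box not Box (not p2 implies p1)), u
2. Box p3, u
3. not (not Box (not p2 implies p1) implies Box not Box (not p2 implies p1)), u
4. not Box (not p2 implies p1), u
5. not Box not Box (not p2 implies p1), u
6. not (not p2 implies p1), v
7. not p2, v
8. not p1, v
9. p3, v
10. Box (not p2 implies p1), w
11. p3, w
Accessibility: uRv, uRw

Satisfiable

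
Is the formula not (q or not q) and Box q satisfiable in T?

Unsatisfiable

1. not (q or not q) and Box q, u
2. not (q or not q), u
3. Box q, u
4. not q, u
5. q, u
Accessibility: uRu
Branch closes: q and not q both at u.
Every branch closes; the branch above is one of them.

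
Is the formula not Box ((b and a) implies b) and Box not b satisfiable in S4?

Unsatisfiable (every branch closes)

1. not Box ((b and a) implies b) and Box not b, 0
2. not Box ((b and a) implies b), 0
3. Box not b, 0
4. not b, 0
5. not ((b and a) implies b), 1
6. b and a, 1
7. not b, 1
8. b, 1
9. a, 1
Accessibility: 0R0, 0R1, 1R1
Branch closes: b and not b both at 1.
All branches of the tableau close; one closing branch shown above.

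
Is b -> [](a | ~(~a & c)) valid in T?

Not valid

Tableau for the negation ~(b -> [](a | ~(~a & c))):
1. ~(b -> [](a | ~(~a & c))), 0
2. b, 0   [~->-rule on 1]
3. ~[](a | ~(~a & c)), 0   [~->-rule on 1]
4. ~(a | ~(~a & c)), 1   [~[]-rule on 3: fresh world 1, 0R1]
5. ~a, 1   [~|-rule on 4]
6. ~a & c, 1   [~|-rule on 4]
7. c, 1   [&-rule on 6]
Accessibility: 0R0, 0R1, 1R1
The negation has an open branch (countermodel exists).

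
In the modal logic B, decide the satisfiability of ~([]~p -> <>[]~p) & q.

1. ~([]~p -> <>[]~p) & q, 0
2. ~([]~p -> <>[]~p), 0
3. q, 0
4. []~p, 0
5. ~<>[]~p, 0
6. ~p, 0
7. ~[]~p, 0
8. p, 1
9. ~p, 1
Accessibility: 0R0, 0R1, 1R0, 1R1
Branch closes: p and ~p both at 1.
(One branch shown.) All branches close.

No, unsatisfiable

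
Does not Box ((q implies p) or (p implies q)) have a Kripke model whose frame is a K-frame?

Unsatisfiable (every branch closes)

1. not Box ((q implies p) or (p implies q)), u
2. not ((q implies p) or (p implies q)), v
3. not (q implies p), v
4. not (p implies q), v
5. q, v
6. not p, v
7. p, v
8. not q, v
Accessibility: uRv
Branch closes: p and not p both at v.
All branches of the tableau close; one closing branch shown above.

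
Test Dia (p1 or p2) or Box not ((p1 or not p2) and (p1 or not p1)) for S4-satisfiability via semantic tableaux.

Yes, satisfiable

1. Dia (p1 or p2) or Box not ((p1 or not p2) and (p1 or not p1)), u
2. Box not ((p1 or not p2) and (p1 or not p1)), u   [or-rule on 1 (branches; this branch)]
3. not ((p1 or not p2) and (p1 or not p1)), u   [Box-rule on 2 via uRu]
4. not (p1 or not p2), u   [neg-and-rule on 3 (branches; this branch)]
5. not p1, u   [neg-or-rule on 4]
6. p2, u   [neg-or-rule on 4]
Accessibility: uRu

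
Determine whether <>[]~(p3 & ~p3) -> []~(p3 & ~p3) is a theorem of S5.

Tableau for the negation ~(<>[]~(p3 & ~p3) -> []~(p3 & ~p3)):
1. ~(<>[]~(p3 & ~p3) -> []~(p3 & ~p3)), w0
2. <>[]~(p3 & ~p3), w0   [~->-rule on 1]
3. ~[]~(p3 & ~p3), w0   [~->-rule on 1]
4. []~(p3 & ~p3), w1   [<>-rule on 2: fresh world w1, w0Rw1]
5. ~(p3 & ~p3), w0   [[]-rule on 4 via w1Rw0]
6. ~(p3 & ~p3), w1   [[]-rule on 4 via w1Rw1]
7. p3, w0   [~&-rule on 5 (branches; this branch)]
8. p3, w1   [~&-rule on 6 (branches; this branch)]
9. p3 & ~p3, w2   [~[]-rule on 3: fresh world w2, w0Rw2]
10. p3, w2   [&-rule on 9]
11. ~p3, w2   [&-rule on 9]
Accessibility: w0Rw0, w0Rw1, w0Rw2, w1Rw0, w1Rw1, w1Rw2, w2Rw0, w2Rw1, w2Rw2
Branch closes: p3 and ~p3 both at w2.
All branches of the negation close; one closing branch shown above.

Yes, valid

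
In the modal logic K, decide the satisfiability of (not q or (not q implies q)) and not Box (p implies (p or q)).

1. (not q or (not q implies q)) and not Box (p implies (p or q)), w0
2. not q or (not q implies q), w0   [and-rule on 1]
3. not Box (p implies (p or q)), w0   [and-rule on 1]
4. not q implies q, w0   [or-rule on 2 (branches; this branch)]
5. q, w0   [implies-rule on 4 (branches; this branch)]
6. not (p implies (p or q)), w1   [neg-Box-rule on 3: fresh world w1, w0Rw1]
7. p, w1   [neg-implies-rule on 6]
8. not (p or q), w1   [neg-implies-rule on 6]
9. not p, w1   [neg-or-rule on 8]
10. not q, w1   [neg-or-rule on 8]
Accessibility: w0Rw1
Branch closes: p and not p both at w1.
(One branch shown.) All branches close.

No, unsatisfiable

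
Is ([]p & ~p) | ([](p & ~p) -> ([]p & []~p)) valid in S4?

Valid

Tableau for the negation ~(([]p & ~p) | ([](p & ~p) -> ([]p & []~p))):
1. ~(([]p & ~p) | ([](p & ~p) -> ([]p & []~p))), u
2. ~([]p & ~p), u
3. ~([](p & ~p) -> ([]p & []~p)), u
4. [](p & ~p), u
5. ~([]p & []~p), u
6. p & ~p, u
7. p, u
8. ~p, u
Accessibility: uRu
Branch closes: p and ~p both at u.
All branches of the negation close; one closing branch shown above.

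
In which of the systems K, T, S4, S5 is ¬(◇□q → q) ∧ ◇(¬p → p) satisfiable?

S5-tableau for the formula:
1. ¬(◇□q → q) ∧ ◇(¬p → p), 0
2. ¬(◇□q → q), 0   [∧-rule on 1]
3. ◇(¬p → p), 0   [∧-rule on 1]
4. ◇□q, 0   [¬→-rule on 2]
5. ¬q, 0   [¬→-rule on 2]
6. ¬p → p, 1   [◇-rule on 3: fresh world 1, 0R1]
7. p, 1   [→-rule on 6 (branches; this branch)]
8. □q, 2   [◇-rule on 4: fresh world 2, 0R2]
9. q, 0   [□-rule on 8 via 2R0]
Accessibility: 0R0, 0R1, 0R2, 1R0, 1R1, 1R2, 2R0, 2R1, 2R2
Branch closes: q and ¬q both at 0.
Every branch closes (one shown): unsatisfiable in S5.
S4-tableau for the formula:
1. ¬(◇□q → q) ∧ ◇(¬p → p), 0
2. ¬(◇□q → q), 0   [∧-rule on 1]
3. ◇(¬p → p), 0   [∧-rule on 1]
4. ◇□q, 0   [¬→-rule on 2]
5. ¬q, 0   [¬→-rule on 2]
6. ¬p → p, 1   [◇-rule on 3: fresh world 1, 0R1]
7. p, 1   [→-rule on 6 (branches; this branch)]
8. □q, 2   [◇-rule on 4: fresh world 2, 0R2]
9. q, 2   [□-rule on 8 via 2R2]
Accessibility: 0R0, 0R1, 0R2, 1R1, 2R2
Complete open branch: satisfiable in S4, hence also in K, T (this S4-model is also a K-model and a T-model).

K, T, S4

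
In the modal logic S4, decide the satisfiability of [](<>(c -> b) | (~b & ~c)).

Yes, satisfiable

1. [](<>(c -> b) | (~b & ~c)), w0
2. <>(c -> b) | (~b & ~c), w0
3. ~b & ~c, w0
4. ~b, w0
5. ~c, w0
Accessibility: w0Rw0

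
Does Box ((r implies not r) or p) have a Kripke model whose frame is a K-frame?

Satisfiable

1. Box ((r implies not r) or p), w0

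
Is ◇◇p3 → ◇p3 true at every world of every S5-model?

Tableau for the negation ¬(◇◇p3 → ◇p3):
1. ¬(◇◇p3 → ◇p3), 0
2. ◇◇p3, 0
3. ¬◇p3, 0
4. ¬p3, 0
5. ◇p3, 1
6. ¬p3, 1
7. p3, 2
8. ¬p3, 2
Accessibility: 0R0, 0R1, 0R2, 1R0, 1R1, 1R2, 2R0, 2R1, 2R2
Branch closes: p3 and ¬p3 both at 2.
All branches of the negation close; one closing branch shown above.

Yes, valid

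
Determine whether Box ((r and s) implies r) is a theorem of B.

Yes, valid

Tableau for the negation not Box ((r and s) implies r):
1. not Box ((r and s) implies r), w0
2. not ((r and s) implies r), w1   [neg-Box-rule on 1: fresh world w1, w0Rw1]
3. r and s, w1   [neg-implies-rule on 2]
4. not r, w1   [neg-implies-rule on 2]
5. r, w1   [and-rule on 3]
6. s, w1   [and-rule on 3]
Accessibility: w0Rw0, w0Rw1, w1Rw0, w1Rw1
Branch closes: r and not r both at w1.
Every branch of the negation's tableau closes; the branch above is one of them.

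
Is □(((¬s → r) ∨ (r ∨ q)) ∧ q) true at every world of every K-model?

Not valid

Tableau for the negation ¬□(((¬s → r) ∨ (r ∨ q)) ∧ q):
1. ¬□(((¬s → r) ∨ (r ∨ q)) ∧ q), w0
2. ¬(((¬s → r) ∨ (r ∨ q)) ∧ q), w1
3. ¬q, w1
Accessibility: w0Rw1
The negation has an open branch (countermodel exists).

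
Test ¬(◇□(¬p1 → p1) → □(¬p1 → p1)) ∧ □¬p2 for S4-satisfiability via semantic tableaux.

1. ¬(◇□(¬p1 → p1) → □(¬p1 → p1)) ∧ □¬p2, w0
2. ¬(◇□(¬p1 → p1) → □(¬p1 → p1)), w0
3. □¬p2, w0
4. ◇□(¬p1 → p1), w0
5. ¬□(¬p1 → p1), w0
6. ¬p2, w0
7. □(¬p1 → p1), w1
8. ¬p2, w1
9. ¬p1 → p1, w1
10. p1, w1
11. ¬(¬p1 → p1), w2
12. ¬p1, w2
13. ¬p2, w2
Accessibility: w0Rw0, w0Rw1, w0Rw2, w1Rw1, w2Rw2

Satisfiable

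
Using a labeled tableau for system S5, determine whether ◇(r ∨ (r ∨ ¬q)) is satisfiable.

Satisfiable

1. ◇(r ∨ (r ∨ ¬q)), 0
2. r ∨ (r ∨ ¬q), 1   [◇-rule on 1: fresh world 1, 0R1]
3. r ∨ ¬q, 1   [∨-rule on 2 (branches; this branch)]
4. ¬q, 1   [∨-rule on 3 (branches; this branch)]
Accessibility: 0R0, 0R1, 1R0, 1R1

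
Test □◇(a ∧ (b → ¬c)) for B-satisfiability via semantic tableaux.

Satisfiable (open branch found)

1. □◇(a ∧ (b → ¬c)), w0
2. ◇(a ∧ (b → ¬c)), w0
3. a ∧ (b → ¬c), w1
4. a, w1
5. b → ¬c, w1
6. ◇(a ∧ (b → ¬c)), w1
7. ¬c, w1
8. a ∧ (b → ¬c), w2
9. a, w2
10. b → ¬c, w2
11. ¬c, w2
Accessibility: w0Rw0, w0Rw1, w1Rw0, w1Rw1, w1Rw2, w2Rw1, w2Rw2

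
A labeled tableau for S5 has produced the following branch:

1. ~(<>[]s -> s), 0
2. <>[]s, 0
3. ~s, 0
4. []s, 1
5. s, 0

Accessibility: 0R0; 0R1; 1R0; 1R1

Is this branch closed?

Yes, closed

Both s and ~s appear at 0.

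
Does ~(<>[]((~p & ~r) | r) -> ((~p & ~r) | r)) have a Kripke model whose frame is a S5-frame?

Unsatisfiable (every branch closes)

1. ~(<>[]((~p & ~r) | r) -> ((~p & ~r) | r)), u
2. <>[]((~p & ~r) | r), u
3. ~((~p & ~r) | r), u
4. ~(~p & ~r), u
5. ~r, u
6. p, u
7. []((~p & ~r) | r), v
8. (~p & ~r) | r, u
9. (~p & ~r) | r, v
10. ~p & ~r, u
11. ~p, u
Accessibility: uRu, uRv, vRu, vRv
Branch closes: p and ~p both at u.
(One branch shown.) All branches close.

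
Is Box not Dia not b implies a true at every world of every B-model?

Tableau for the negation not (Box not Dia not b implies a):
1. not (Box not Dia not b implies a), u
2. Box not Dia not b, u   [neg-implies-rule on 1]
3. not a, u   [neg-implies-rule on 1]
4. not Dia not b, u   [Box-rule on 2 via uRu]
5. b, u   [neg-Dia-rule on 4 via uRu]
Accessibility: uRu
The negation has an open branch (countermodel exists).

No, not valid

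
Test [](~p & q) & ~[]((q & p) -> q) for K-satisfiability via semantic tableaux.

No, unsatisfiable

1. [](~p & q) & ~[]((q & p) -> q), 0
2. [](~p & q), 0   [&-rule on 1]
3. ~[]((q & p) -> q), 0   [&-rule on 1]
4. ~((q & p) -> q), 1   [~[]-rule on 3: fresh world 1, 0R1]
5. q & p, 1   [~->-rule on 4]
6. ~q, 1   [~->-rule on 4]
7. q, 1   [&-rule on 5]
8. p, 1   [&-rule on 5]
Accessibility: 0R1
Branch closes: q and ~q both at 1.
All branches of the tableau close; one closing branch shown above.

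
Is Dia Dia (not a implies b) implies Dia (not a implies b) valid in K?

Tableau for the negation not (Dia Dia (not a implies b) implies Dia (not a implies b)):
1. not (Dia Dia (not a implies b) implies Dia (not a implies b)), w0
2. Dia Dia (not a implies b), w0
3. not Dia (not a implies b), w0
4. Dia (not a implies b), w1
5. not (not a implies b), w1
6. not a, w1
7. not b, w1
8. not a implies b, w2
9. b, w2
Accessibility: w0Rw1, w1Rw2
The negation has an open branch (countermodel exists).

Invalid (countermodel exists)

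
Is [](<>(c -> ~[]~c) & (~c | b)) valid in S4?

Tableau for the negation ~[](<>(c -> ~[]~c) & (~c | b)):
1. ~[](<>(c -> ~[]~c) & (~c | b)), w0
2. ~(<>(c -> ~[]~c) & (~c | b)), w1   [~[]-rule on 1: fresh world w1, w0Rw1]
3. ~(~c | b), w1   [~&-rule on 2 (branches; this branch)]
4. c, w1   [~|-rule on 3]
5. ~b, w1   [~|-rule on 3]
Accessibility: w0Rw0, w0Rw1, w1Rw1
The negation has an open branch (countermodel exists).

No, not valid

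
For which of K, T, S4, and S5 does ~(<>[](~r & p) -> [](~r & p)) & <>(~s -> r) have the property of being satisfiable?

K, T, S4

S4-tableau for the formula:
1. ~(<>[](~r & p) -> [](~r & p)) & <>(~s -> r), u
2. ~(<>[](~r & p) -> [](~r & p)), u   [&-rule on 1]
3. <>(~s -> r), u   [&-rule on 1]
4. <>[](~r & p), u   [~->-rule on 2]
5. ~[](~r & p), u   [~->-rule on 2]
6. ~s -> r, v   [<>-rule on 3: fresh world v, uRv]
7. r, v   [->-rule on 6 (branches; this branch)]
8. [](~r & p), w   [<>-rule on 4: fresh world w, uRw]
9. ~r & p, w   [[]-rule on 8 via wRw]
10. ~r, w   [&-rule on 9]
11. p, w   [&-rule on 9]
12. ~(~r & p), x   [~[]-rule on 5: fresh world x, uRx]
13. ~p, x   [~&-rule on 12 (branches; this branch)]
Accessibility: uRu, uRv, uRw, uRx, vRv, wRw, xRx
Complete open branch: satisfiable in S4, hence also in K, T (this S4-model is also a K-model and a T-model).
S5-tableau for the formula:
1. ~(<>[](~r & p) -> [](~r & p)) & <>(~s -> r), u
2. ~(<>[](~r & p) -> [](~r & p)), u   [&-rule on 1]
3. <>(~s -> r), u   [&-rule on 1]
4. <>[](~r & p), u   [~->-rule on 2]
5. ~[](~r & p), u   [~->-rule on 2]
6. ~s -> r, v   [<>-rule on 3: fresh world v, uRv]
7. s, v   [->-rule on 6 (branches; this branch)]
8. [](~r & p), w   [<>-rule on 4: fresh world w, uRw]
9. ~r & p, u   [[]-rule on 8 via wRu]
10. ~r, u   [&-rule on 9]
11. p, u   [&-rule on 9]
12. ~r & p, v   [[]-rule on 8 via wRv]
13. ~r, v   [&-rule on 12]
14. p, v   [&-rule on 12]
15. ~r & p, w   [[]-rule on 8 via wRw]
16. ~r, w   [&-rule on 15]
17. p, w   [&-rule on 15]
18. ~(~r & p), x   [~[]-rule on 5: fresh world x, uRx]
19. ~r & p, x   [[]-rule on 8 via wRx]
20. ~r, x   [&-rule on 19]
21. p, x   [&-rule on 19]
22. ~p, x   [~&-rule on 18 (branches; this branch)]
Accessibility: uRu, uRv, uRw, uRx, vRu, vRv, vRw, vRx, wRu, wRv, wRw, wRx, xRu, xRv, xRw, xRx
Branch closes: p and ~p both at x.
Every branch closes (one shown): unsatisfiable in S5.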